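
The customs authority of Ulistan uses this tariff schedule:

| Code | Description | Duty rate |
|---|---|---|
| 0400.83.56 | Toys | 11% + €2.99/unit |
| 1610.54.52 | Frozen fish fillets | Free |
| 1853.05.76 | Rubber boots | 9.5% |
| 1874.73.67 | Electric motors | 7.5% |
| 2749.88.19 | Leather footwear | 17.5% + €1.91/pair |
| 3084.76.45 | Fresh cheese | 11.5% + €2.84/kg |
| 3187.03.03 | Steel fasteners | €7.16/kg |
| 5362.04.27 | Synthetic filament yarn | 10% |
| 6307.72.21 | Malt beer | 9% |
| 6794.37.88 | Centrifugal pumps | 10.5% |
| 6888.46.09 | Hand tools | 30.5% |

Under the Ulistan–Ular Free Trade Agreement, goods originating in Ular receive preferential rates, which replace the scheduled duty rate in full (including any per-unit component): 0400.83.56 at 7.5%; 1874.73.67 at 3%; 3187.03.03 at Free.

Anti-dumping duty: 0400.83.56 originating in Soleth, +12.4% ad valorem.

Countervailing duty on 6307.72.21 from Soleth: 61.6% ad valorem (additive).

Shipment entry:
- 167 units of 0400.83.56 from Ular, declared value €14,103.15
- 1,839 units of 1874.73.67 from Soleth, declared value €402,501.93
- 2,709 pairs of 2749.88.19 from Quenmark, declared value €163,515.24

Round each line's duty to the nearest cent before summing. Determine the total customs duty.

€65,034.74

Line 1 (0400.83.56, Ular, 167 units, €14,103.15):
Base rate for 0400.83.56 is 11% + €2.99/unit.
Origin Ular qualifies under the Ulistan–Ular agreement and 0400.83.56 is covered: preferential rate 7.5% applies instead.
The additional-duty order on 0400.83.56 targets Soleth, not Ular; it does not apply.
Duty = €14,103.15 × 7.5% = €1,057.74.
Line 2 (1874.73.67, Soleth, 1,839 units, €402,501.93):
Base rate for 1874.73.67 is 7.5%.
1874.73.67 has an FTA preferential rate, but origin Soleth is not Ular; base rate stands.
Duty = €402,501.93 × 7.5% = €30,187.64.
Line 3 (2749.88.19, Quenmark, 2,709 pairs, €163,515.24):
Base rate for 2749.88.19 is 17.5% + €1.91/pair.
Duty = €163,515.24 × 17.5% + 2,709 × €1.91 = €33,789.36.
Total = €1,057.74 + €30,187.64 + €33,789.36 = €65,034.74.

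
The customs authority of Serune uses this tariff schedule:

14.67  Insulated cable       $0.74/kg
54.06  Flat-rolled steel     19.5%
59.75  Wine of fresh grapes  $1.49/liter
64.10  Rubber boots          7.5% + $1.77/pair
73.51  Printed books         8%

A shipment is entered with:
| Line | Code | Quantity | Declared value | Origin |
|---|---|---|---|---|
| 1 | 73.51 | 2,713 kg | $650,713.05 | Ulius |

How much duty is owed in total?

Line 1 (73.51, Ulius, 2,713 kg, $650,713.05):
Base rate for 73.51 is 8%.
Duty = $650,713.05 × 8% = $52,057.04.

$52,057.04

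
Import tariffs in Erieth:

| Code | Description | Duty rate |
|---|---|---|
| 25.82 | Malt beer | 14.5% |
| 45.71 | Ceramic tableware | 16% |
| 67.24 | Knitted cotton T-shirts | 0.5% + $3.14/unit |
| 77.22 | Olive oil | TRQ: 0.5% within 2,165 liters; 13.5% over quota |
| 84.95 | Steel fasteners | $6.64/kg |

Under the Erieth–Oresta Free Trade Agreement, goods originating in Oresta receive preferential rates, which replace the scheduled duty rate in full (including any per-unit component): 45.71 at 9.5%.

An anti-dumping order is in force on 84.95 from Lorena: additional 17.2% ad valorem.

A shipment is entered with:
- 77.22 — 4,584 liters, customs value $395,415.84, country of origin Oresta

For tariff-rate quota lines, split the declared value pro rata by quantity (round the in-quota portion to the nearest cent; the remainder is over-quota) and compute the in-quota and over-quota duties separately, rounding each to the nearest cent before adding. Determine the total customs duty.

Line 1 (77.22, Oresta, 4,584 liters, $395,415.84):
Code 77.22 is under a tariff-rate quota (threshold 2,165 liters). In-quota: 2,165 liters at 0.5%; over-quota: 2,419 liters at 13.5%.
Pro-rata value split: in-quota = $395,415.84 × 2,165/4,584 = $186,752.90; over-quota = $395,415.84 − $186,752.90 = $208,662.94.
In-quota duty = $186,752.90 × 0.5% = $933.76. Over-quota duty = $208,662.94 × 13.5% = $28,169.50.
Line duty = $933.76 + $28,169.50 = $29,103.26.

$29,103.26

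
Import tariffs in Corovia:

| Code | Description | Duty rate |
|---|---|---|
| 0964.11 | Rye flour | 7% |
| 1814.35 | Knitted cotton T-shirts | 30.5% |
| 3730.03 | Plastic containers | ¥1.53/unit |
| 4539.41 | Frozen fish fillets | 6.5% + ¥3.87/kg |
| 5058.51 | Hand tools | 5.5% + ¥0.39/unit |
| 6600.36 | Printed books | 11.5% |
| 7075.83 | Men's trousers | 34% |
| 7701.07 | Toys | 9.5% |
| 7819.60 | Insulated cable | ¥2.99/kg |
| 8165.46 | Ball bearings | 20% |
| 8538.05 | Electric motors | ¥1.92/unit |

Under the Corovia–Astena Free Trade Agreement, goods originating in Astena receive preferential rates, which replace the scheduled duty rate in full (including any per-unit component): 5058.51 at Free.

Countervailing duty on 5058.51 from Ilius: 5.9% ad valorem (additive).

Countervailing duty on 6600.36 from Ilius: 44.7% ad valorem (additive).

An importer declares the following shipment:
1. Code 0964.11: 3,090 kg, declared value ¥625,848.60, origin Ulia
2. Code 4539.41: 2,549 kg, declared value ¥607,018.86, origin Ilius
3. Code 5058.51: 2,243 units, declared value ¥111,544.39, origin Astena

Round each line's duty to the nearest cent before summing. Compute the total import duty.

Line 1 (0964.11, Ulia, 3,090 kg, ¥625,848.60):
Base rate for 0964.11 is 7%.
Duty = ¥625,848.60 × 7% = ¥43,809.40.
Line 2 (4539.41, Ilius, 2,549 kg, ¥607,018.86):
Base rate for 4539.41 is 6.5% + ¥3.87/kg.
Duty = ¥607,018.86 × 6.5% + 2,549 × ¥3.87 = ¥49,320.86.
Line 3 (5058.51, Astena, 2,243 units, ¥111,544.39):
Base rate for 5058.51 is 5.5% + ¥0.39/unit.
Origin Astena qualifies under the Corovia–Astena agreement and 5058.51 is covered: preferential rate Free applies instead.
The additional-duty order on 5058.51 targets Ilius, not Astena; it does not apply.
Duty = ¥111,544.39 × 0% = ¥0.00.
Total = ¥43,809.40 + ¥49,320.86 + ¥0.00 = ¥93,130.26.

¥93,130.26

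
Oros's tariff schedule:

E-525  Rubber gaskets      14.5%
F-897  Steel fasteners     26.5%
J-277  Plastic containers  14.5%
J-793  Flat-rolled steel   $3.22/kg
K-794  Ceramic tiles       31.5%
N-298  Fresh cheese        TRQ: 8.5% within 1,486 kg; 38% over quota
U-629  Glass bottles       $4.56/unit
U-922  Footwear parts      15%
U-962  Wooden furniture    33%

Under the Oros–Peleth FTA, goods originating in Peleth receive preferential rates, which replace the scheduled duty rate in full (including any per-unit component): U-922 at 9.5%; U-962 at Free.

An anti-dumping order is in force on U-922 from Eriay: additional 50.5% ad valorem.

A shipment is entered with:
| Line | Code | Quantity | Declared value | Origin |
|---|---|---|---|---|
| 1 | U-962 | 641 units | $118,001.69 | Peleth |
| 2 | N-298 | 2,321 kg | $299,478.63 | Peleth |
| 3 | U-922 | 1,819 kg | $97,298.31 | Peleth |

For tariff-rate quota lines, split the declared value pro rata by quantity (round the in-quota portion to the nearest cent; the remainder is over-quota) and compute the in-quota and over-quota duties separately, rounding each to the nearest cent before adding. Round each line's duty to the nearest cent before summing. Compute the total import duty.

$66,482.34

Line 1 (U-962, Peleth, 641 units, $118,001.69):
Base rate for U-962 is 33%.
Origin Peleth qualifies under the Oros–Peleth agreement and U-962 is covered: preferential rate Free applies instead.
Duty = $118,001.69 × 0% = $0.00.
Line 2 (N-298, Peleth, 2,321 kg, $299,478.63):
Code N-298 is under a tariff-rate quota (threshold 1,486 kg). In-quota: 1,486 kg at 8.5%; over-quota: 835 kg at 38%.
Pro-rata value split: in-quota = $299,478.63 × 1,486/2,321 = $191,738.58; over-quota = $299,478.63 − $191,738.58 = $107,740.05.
In-quota duty = $191,738.58 × 8.5% = $16,297.78. Over-quota duty = $107,740.05 × 38% = $40,941.22.
Line duty = $16,297.78 + $40,941.22 = $57,239.00.
Line 3 (U-922, Peleth, 1,819 kg, $97,298.31):
Base rate for U-922 is 15%.
Origin Peleth qualifies under the Oros–Peleth agreement and U-922 is covered: preferential rate 9.5% applies instead.
The additional-duty order on U-922 targets Eriay, not Peleth; it does not apply.
Duty = $97,298.31 × 9.5% = $9,243.34.
Total = $0.00 + $57,239.00 + $9,243.34 = $66,482.34.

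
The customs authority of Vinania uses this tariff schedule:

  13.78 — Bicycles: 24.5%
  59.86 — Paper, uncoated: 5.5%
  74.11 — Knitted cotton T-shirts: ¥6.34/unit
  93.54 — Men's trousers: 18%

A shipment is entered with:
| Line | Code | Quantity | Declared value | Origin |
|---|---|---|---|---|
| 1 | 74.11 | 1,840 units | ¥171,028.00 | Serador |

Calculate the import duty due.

¥11,665.60

Line 1 (74.11, Serador, 1,840 units, ¥171,028.00):
Base rate for 74.11 is ¥6.34/unit.
Duty = 1,840 × ¥6.34 = ¥11,665.60.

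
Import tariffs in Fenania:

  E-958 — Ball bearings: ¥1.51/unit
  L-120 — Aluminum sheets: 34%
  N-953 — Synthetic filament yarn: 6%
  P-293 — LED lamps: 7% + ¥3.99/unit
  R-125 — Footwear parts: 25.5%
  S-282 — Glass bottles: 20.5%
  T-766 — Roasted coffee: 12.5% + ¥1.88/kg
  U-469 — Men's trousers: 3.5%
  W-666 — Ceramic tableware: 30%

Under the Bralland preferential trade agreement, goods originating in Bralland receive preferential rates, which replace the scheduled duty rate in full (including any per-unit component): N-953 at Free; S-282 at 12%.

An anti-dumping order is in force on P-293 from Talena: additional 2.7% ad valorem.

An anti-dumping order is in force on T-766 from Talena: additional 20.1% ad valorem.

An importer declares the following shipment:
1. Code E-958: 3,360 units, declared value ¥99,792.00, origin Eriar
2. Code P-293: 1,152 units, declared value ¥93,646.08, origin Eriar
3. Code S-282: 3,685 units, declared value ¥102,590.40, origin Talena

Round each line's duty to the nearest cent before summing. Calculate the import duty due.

Line 1 (E-958, Eriar, 3,360 units, ¥99,792.00):
Base rate for E-958 is ¥1.51/unit.
Duty = 3,360 × ¥1.51 = ¥5,073.60.
Line 2 (P-293, Eriar, 1,152 units, ¥93,646.08):
Base rate for P-293 is 7% + ¥3.99/unit.
The additional-duty order on P-293 targets Talena, not Eriar; it does not apply.
Duty = ¥93,646.08 × 7% + 1,152 × ¥3.99 = ¥11,151.71.
Line 3 (S-282, Talena, 3,685 units, ¥102,590.40):
Base rate for S-282 is 20.5%.
S-282 has an FTA preferential rate, but origin Talena is not Bralland; base rate stands.
Duty = ¥102,590.40 × 20.5% = ¥21,031.03.
Total = ¥5,073.60 + ¥11,151.71 + ¥21,031.03 = ¥37,256.34.

¥37,256.34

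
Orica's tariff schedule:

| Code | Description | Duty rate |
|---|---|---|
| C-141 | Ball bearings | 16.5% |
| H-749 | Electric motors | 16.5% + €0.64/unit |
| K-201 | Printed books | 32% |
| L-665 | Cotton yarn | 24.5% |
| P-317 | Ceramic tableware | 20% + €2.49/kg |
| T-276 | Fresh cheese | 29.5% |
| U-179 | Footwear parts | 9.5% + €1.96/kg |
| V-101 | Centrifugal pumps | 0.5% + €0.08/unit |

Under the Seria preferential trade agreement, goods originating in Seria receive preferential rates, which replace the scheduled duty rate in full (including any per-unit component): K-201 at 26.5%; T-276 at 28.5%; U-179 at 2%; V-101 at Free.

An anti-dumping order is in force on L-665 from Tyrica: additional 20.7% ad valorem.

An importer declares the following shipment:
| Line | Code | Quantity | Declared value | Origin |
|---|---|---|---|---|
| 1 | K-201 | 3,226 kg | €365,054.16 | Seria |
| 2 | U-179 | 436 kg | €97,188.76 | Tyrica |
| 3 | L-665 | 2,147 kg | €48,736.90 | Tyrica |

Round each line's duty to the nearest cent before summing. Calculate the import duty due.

€128,855.92

Line 1 (K-201, Seria, 3,226 kg, €365,054.16):
Base rate for K-201 is 32%.
Origin Seria qualifies under the Orica–Seria agreement and K-201 is covered: preferential rate 26.5% applies instead.
Duty = €365,054.16 × 26.5% = €96,739.35.
Line 2 (U-179, Tyrica, 436 kg, €97,188.76):
Base rate for U-179 is 9.5% + €1.96/kg.
U-179 has an FTA preferential rate, but origin Tyrica is not Seria; base rate stands.
Duty = €97,188.76 × 9.5% + 436 × €1.96 = €10,087.49.
Line 3 (L-665, Tyrica, 2,147 kg, €48,736.90):
Base rate for L-665 is 24.5%.
Additional duty on L-665 from Tyrica: +20.7%. Applied ad valorem rate: 24.5% + 20.7% = 45.2%.
Duty = €48,736.90 × 45.2% = €22,029.08.
Total = €96,739.35 + €10,087.49 + €22,029.08 = €128,855.92.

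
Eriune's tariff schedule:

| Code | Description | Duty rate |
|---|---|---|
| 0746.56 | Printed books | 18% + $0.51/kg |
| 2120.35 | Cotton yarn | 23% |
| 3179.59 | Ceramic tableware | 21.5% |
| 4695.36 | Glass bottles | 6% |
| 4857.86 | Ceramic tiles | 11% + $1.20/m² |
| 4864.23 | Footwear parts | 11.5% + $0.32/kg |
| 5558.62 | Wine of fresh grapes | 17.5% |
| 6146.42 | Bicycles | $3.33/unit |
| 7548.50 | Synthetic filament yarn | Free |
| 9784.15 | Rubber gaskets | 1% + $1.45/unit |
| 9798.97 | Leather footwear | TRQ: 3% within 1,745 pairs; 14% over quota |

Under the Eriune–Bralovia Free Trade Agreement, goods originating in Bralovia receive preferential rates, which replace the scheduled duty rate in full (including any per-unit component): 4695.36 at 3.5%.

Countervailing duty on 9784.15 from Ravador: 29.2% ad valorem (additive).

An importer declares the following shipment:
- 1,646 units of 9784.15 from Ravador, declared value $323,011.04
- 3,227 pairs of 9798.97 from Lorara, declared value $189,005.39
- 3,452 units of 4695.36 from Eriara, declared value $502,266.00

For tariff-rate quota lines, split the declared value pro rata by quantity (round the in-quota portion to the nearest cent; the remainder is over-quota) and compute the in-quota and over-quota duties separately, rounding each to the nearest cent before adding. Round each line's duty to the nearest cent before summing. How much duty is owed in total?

$145,290.23

Line 1 (9784.15, Ravador, 1,646 units, $323,011.04):
Base rate for 9784.15 is 1% + $1.45/unit.
Additional duty on 9784.15 from Ravador: +29.2%. Applied ad valorem rate: 1% + 29.2% = 30.2%.
Duty = $323,011.04 × 30.2% + 1,646 × $1.45 = $99,936.03.
Line 2 (9798.97, Lorara, 3,227 pairs, $189,005.39):
Code 9798.97 is under a tariff-rate quota (threshold 1,745 pairs). In-quota: 1,745 pairs at 3%; over-quota: 1,482 pairs at 14%.
Pro-rata value split: in-quota = $189,005.39 × 1,745/3,227 = $102,204.65; over-quota = $189,005.39 − $102,204.65 = $86,800.74.
In-quota duty = $102,204.65 × 3% = $3,066.14. Over-quota duty = $86,800.74 × 14% = $12,152.10.
Line duty = $3,066.14 + $12,152.10 = $15,218.24.
Line 3 (4695.36, Eriara, 3,452 units, $502,266.00):
Base rate for 4695.36 is 6%.
4695.36 has an FTA preferential rate, but origin Eriara is not Bralovia; base rate stands.
Duty = $502,266.00 × 6% = $30,135.96.
Total = $99,936.03 + $15,218.24 + $30,135.96 = $145,290.23.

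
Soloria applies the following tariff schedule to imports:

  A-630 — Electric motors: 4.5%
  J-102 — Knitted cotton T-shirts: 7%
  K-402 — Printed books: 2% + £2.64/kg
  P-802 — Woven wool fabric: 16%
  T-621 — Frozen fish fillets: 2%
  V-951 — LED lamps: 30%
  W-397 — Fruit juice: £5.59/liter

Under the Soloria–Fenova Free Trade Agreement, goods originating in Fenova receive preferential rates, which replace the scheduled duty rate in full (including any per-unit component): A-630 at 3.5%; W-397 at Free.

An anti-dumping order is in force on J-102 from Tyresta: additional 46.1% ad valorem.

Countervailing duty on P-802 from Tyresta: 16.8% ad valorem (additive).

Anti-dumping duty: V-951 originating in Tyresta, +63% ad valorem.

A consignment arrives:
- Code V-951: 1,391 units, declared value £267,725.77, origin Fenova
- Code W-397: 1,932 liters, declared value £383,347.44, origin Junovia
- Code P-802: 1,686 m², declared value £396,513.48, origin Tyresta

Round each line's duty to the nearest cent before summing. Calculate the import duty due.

£221,174.03

Line 1 (V-951, Fenova, 1,391 units, £267,725.77):
Base rate for V-951 is 30%.
Origin Fenova is the FTA partner but V-951 is not on the preference list; base rate stands.
The additional-duty order on V-951 targets Tyresta, not Fenova; it does not apply.
Duty = £267,725.77 × 30% = £80,317.73.
Line 2 (W-397, Junovia, 1,932 liters, £383,347.44):
Base rate for W-397 is £5.59/liter.
W-397 has an FTA preferential rate, but origin Junovia is not Fenova; base rate stands.
Duty = 1,932 × £5.59 = £10,799.88.
Line 3 (P-802, Tyresta, 1,686 m², £396,513.48):
Base rate for P-802 is 16%.
Additional duty on P-802 from Tyresta: +16.8%. Applied ad valorem rate: 16% + 16.8% = 32.8%.
Duty = £396,513.48 × 32.8% = £130,056.42.
Total = £80,317.73 + £10,799.88 + £130,056.42 = £221,174.03.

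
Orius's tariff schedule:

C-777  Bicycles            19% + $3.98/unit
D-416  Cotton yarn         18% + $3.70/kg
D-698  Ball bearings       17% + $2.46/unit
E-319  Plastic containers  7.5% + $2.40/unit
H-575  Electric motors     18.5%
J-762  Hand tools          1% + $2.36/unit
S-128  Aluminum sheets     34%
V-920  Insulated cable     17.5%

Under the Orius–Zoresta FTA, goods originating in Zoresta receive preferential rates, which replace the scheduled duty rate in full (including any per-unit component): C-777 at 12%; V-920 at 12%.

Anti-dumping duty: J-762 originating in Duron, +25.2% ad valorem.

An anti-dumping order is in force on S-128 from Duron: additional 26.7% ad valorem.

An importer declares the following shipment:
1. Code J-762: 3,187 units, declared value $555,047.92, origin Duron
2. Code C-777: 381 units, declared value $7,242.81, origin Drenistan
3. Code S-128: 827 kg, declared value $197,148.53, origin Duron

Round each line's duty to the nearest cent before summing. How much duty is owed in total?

$275,505.55

Line 1 (J-762, Duron, 3,187 units, $555,047.92):
Base rate for J-762 is 1% + $2.36/unit.
Additional duty on J-762 from Duron: +25.2%. Applied ad valorem rate: 1% + 25.2% = 26.2%.
Duty = $555,047.92 × 26.2% + 3,187 × $2.36 = $152,943.88.
Line 2 (C-777, Drenistan, 381 units, $7,242.81):
Base rate for C-777 is 19% + $3.98/unit.
C-777 has an FTA preferential rate, but origin Drenistan is not Zoresta; base rate stands.
Duty = $7,242.81 × 19% + 381 × $3.98 = $2,892.51.
Line 3 (S-128, Duron, 827 kg, $197,148.53):
Base rate for S-128 is 34%.
Additional duty on S-128 from Duron: +26.7%. Applied ad valorem rate: 34% + 26.7% = 60.7%.
Duty = $197,148.53 × 60.7% = $119,669.16.
Total = $152,943.88 + $2,892.51 + $119,669.16 = $275,505.55.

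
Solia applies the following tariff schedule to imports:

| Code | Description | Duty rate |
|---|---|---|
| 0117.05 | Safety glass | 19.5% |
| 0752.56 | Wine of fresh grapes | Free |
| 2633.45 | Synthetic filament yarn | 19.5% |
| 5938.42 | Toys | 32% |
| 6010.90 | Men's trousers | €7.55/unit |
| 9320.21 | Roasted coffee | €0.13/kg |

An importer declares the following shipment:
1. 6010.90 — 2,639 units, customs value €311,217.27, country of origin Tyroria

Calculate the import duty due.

€19,924.45

Line 1 (6010.90, Tyroria, 2,639 units, €311,217.27):
Base rate for 6010.90 is €7.55/unit.
Duty = 2,639 × €7.55 = €19,924.45.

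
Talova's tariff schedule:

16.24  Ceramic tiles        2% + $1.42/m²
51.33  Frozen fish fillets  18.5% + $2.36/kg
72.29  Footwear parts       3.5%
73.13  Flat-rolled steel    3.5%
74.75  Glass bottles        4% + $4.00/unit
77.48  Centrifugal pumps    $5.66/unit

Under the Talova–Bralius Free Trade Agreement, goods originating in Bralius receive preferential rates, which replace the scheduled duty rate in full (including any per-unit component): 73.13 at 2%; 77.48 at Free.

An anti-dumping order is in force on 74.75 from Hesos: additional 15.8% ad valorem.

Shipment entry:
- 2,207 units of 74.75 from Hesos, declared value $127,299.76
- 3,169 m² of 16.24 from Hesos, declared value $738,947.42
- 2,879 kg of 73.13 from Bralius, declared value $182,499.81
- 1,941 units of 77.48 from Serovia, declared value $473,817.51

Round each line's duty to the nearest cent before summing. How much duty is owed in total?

Line 1 (74.75, Hesos, 2,207 units, $127,299.76):
Base rate for 74.75 is 4% + $4.00/unit.
Additional duty on 74.75 from Hesos: +15.8%. Applied ad valorem rate: 4% + 15.8% = 19.8%.
Duty = $127,299.76 × 19.8% + 2,207 × $4.00 = $34,033.35.
Line 2 (16.24, Hesos, 3,169 m², $738,947.42):
Base rate for 16.24 is 2% + $1.42/m².
Duty = $738,947.42 × 2% + 3,169 × $1.42 = $19,278.93.
Line 3 (73.13, Bralius, 2,879 kg, $182,499.81):
Base rate for 73.13 is 3.5%.
Origin Bralius qualifies under the Talova–Bralius agreement and 73.13 is covered: preferential rate 2% applies instead.
Duty = $182,499.81 × 2% = $3,650.00.
Line 4 (77.48, Serovia, 1,941 units, $473,817.51):
Base rate for 77.48 is $5.66/unit.
77.48 has an FTA preferential rate, but origin Serovia is not Bralius; base rate stands.
Duty = 1,941 × $5.66 = $10,986.06.
Total = $34,033.35 + $19,278.93 + $3,650.00 + $10,986.06 = $67,948.34.

$67,948.34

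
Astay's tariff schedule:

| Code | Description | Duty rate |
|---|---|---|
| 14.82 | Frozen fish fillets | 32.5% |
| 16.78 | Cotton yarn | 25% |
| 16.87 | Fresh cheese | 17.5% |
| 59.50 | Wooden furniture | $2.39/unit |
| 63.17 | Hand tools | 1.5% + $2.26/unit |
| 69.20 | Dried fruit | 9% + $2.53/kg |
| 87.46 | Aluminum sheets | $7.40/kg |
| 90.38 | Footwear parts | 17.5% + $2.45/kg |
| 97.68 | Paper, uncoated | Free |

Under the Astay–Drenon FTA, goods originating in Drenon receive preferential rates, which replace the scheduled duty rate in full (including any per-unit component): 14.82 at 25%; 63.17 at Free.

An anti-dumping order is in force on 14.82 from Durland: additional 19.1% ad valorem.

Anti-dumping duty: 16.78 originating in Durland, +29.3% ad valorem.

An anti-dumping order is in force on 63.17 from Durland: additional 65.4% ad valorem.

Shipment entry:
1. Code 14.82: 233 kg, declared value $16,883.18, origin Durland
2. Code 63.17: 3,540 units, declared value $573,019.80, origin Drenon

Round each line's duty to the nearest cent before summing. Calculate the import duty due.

$8,711.72

Line 1 (14.82, Durland, 233 kg, $16,883.18):
Base rate for 14.82 is 32.5%.
14.82 has an FTA preferential rate, but origin Durland is not Drenon; base rate stands.
Additional duty on 14.82 from Durland: +19.1%. Applied ad valorem rate: 32.5% + 19.1% = 51.6%.
Duty = $16,883.18 × 51.6% = $8,711.72.
Line 2 (63.17, Drenon, 3,540 units, $573,019.80):
Base rate for 63.17 is 1.5% + $2.26/unit.
Origin Drenon qualifies under the Astay–Drenon agreement and 63.17 is covered: preferential rate Free applies instead.
The additional-duty order on 63.17 targets Durland, not Drenon; it does not apply.
Duty = $573,019.80 × 0% = $0.00.
Total = $8,711.72 + $0.00 = $8,711.72.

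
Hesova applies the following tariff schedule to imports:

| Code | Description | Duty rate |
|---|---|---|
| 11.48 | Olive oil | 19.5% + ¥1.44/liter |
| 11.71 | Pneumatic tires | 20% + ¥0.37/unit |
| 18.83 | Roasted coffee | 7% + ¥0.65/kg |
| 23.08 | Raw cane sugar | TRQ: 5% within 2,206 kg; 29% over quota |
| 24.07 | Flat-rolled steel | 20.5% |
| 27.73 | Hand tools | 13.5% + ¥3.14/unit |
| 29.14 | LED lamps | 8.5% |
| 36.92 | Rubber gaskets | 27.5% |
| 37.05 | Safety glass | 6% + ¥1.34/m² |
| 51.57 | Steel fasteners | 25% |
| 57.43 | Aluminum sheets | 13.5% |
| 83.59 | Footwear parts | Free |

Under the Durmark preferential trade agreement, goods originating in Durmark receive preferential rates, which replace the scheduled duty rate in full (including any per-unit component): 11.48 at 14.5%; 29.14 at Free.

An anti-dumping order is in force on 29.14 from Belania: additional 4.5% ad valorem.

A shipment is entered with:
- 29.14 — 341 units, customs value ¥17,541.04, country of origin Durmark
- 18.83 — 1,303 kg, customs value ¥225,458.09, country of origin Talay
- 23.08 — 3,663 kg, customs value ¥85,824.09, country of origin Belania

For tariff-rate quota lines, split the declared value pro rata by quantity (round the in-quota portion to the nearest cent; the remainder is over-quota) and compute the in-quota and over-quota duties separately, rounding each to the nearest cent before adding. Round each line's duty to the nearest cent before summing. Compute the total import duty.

¥29,113.23

Line 1 (29.14, Durmark, 341 units, ¥17,541.04):
Base rate for 29.14 is 8.5%.
Origin Durmark qualifies under the Hesova–Durmark agreement and 29.14 is covered: preferential rate Free applies instead.
The additional-duty order on 29.14 targets Belania, not Durmark; it does not apply.
Duty = ¥17,541.04 × 0% = ¥0.00.
Line 2 (18.83, Talay, 1,303 kg, ¥225,458.09):
Base rate for 18.83 is 7% + ¥0.65/kg.
Duty = ¥225,458.09 × 7% + 1,303 × ¥0.65 = ¥16,629.02.
Line 3 (23.08, Belania, 3,663 kg, ¥85,824.09):
Code 23.08 is under a tariff-rate quota (threshold 2,206 kg). In-quota: 2,206 kg at 5%; over-quota: 1,457 kg at 29%.
Pro-rata value split: in-quota = ¥85,824.09 × 2,206/3,663 = ¥51,686.58; over-quota = ¥85,824.09 − ¥51,686.58 = ¥34,137.51.
In-quota duty = ¥51,686.58 × 5% = ¥2,584.33. Over-quota duty = ¥34,137.51 × 29% = ¥9,899.88.
Line duty = ¥2,584.33 + ¥9,899.88 = ¥12,484.21.
Total = ¥0.00 + ¥16,629.02 + ¥12,484.21 = ¥29,113.23.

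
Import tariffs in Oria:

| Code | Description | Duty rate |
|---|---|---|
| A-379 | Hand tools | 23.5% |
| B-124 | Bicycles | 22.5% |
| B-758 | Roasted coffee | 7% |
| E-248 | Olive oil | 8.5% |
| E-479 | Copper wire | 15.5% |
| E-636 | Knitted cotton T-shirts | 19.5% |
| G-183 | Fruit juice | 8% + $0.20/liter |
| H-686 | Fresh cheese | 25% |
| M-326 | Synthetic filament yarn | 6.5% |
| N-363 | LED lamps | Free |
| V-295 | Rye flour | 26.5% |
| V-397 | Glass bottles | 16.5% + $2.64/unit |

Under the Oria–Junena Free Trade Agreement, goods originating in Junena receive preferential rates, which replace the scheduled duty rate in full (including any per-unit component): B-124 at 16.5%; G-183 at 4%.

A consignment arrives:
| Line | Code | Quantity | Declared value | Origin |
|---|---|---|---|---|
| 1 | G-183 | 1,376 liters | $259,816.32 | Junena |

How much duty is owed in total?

$10,392.65

Line 1 (G-183, Junena, 1,376 liters, $259,816.32):
Base rate for G-183 is 8% + $0.20/liter.
Origin Junena qualifies under the Oria–Junena agreement and G-183 is covered: preferential rate 4% applies instead.
Duty = $259,816.32 × 4% = $10,392.65.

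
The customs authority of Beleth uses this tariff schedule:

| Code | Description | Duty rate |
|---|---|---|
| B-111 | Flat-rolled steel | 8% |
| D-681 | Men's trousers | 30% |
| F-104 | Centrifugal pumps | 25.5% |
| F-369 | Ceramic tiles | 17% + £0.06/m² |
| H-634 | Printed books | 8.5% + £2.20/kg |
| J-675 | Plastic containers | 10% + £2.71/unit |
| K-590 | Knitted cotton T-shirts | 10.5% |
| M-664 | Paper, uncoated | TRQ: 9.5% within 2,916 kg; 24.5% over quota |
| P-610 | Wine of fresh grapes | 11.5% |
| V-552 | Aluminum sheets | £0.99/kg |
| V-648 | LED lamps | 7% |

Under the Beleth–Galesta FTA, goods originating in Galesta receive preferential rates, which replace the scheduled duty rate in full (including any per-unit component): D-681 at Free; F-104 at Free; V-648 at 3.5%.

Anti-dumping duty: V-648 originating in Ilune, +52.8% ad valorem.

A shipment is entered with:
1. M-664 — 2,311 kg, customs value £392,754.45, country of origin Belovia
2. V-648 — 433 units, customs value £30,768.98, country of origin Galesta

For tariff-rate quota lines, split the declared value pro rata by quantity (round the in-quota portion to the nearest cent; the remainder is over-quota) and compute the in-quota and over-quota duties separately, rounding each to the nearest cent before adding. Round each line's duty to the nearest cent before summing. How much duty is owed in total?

£38,388.58

Line 1 (M-664, Belovia, 2,311 kg, £392,754.45):
Code M-664 is under a tariff-rate quota (threshold 2,916 kg). Quantity 2,311 kg is within the quota, so the in-quota rate 9.5% applies to the full value.
Duty = £392,754.45 × 9.5% = £37,311.67.
Line 2 (V-648, Galesta, 433 units, £30,768.98):
Base rate for V-648 is 7%.
Origin Galesta qualifies under the Beleth–Galesta agreement and V-648 is covered: preferential rate 3.5% applies instead.
The additional-duty order on V-648 targets Ilune, not Galesta; it does not apply.
Duty = £30,768.98 × 3.5% = £1,076.91.
Total = £37,311.67 + £1,076.91 = £38,388.58.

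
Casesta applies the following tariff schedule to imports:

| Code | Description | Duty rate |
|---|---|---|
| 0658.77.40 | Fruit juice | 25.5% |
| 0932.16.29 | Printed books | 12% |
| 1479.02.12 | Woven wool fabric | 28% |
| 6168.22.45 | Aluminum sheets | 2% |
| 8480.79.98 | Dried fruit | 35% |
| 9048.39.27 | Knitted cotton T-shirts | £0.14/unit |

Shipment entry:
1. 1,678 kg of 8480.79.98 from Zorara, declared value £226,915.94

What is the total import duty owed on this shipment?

£79,420.58

Line 1 (8480.79.98, Zorara, 1,678 kg, £226,915.94):
Base rate for 8480.79.98 is 35%.
Duty = £226,915.94 × 35% = £79,420.58.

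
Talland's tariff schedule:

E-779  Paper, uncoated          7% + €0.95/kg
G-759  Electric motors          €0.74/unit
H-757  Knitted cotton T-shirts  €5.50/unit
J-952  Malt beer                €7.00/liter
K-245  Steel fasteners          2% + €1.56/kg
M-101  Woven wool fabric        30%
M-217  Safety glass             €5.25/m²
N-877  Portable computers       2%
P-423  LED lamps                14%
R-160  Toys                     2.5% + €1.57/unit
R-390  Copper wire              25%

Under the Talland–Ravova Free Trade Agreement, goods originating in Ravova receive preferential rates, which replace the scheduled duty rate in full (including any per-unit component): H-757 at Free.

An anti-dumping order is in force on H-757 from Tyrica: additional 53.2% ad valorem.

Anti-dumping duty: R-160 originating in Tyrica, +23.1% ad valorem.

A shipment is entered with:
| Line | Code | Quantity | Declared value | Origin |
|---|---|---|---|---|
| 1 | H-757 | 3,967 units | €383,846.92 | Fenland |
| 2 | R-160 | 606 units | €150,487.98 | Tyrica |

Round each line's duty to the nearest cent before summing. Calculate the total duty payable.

€61,294.84

Line 1 (H-757, Fenland, 3,967 units, €383,846.92):
Base rate for H-757 is €5.50/unit.
H-757 has an FTA preferential rate, but origin Fenland is not Ravova; base rate stands.
The additional-duty order on H-757 targets Tyrica, not Fenland; it does not apply.
Duty = 3,967 × €5.50 = €21,818.50.
Line 2 (R-160, Tyrica, 606 units, €150,487.98):
Base rate for R-160 is 2.5% + €1.57/unit.
Additional duty on R-160 from Tyrica: +23.1%. Applied ad valorem rate: 2.5% + 23.1% = 25.6%.
Duty = €150,487.98 × 25.6% + 606 × €1.57 = €39,476.34.
Total = €21,818.50 + €39,476.34 = €61,294.84.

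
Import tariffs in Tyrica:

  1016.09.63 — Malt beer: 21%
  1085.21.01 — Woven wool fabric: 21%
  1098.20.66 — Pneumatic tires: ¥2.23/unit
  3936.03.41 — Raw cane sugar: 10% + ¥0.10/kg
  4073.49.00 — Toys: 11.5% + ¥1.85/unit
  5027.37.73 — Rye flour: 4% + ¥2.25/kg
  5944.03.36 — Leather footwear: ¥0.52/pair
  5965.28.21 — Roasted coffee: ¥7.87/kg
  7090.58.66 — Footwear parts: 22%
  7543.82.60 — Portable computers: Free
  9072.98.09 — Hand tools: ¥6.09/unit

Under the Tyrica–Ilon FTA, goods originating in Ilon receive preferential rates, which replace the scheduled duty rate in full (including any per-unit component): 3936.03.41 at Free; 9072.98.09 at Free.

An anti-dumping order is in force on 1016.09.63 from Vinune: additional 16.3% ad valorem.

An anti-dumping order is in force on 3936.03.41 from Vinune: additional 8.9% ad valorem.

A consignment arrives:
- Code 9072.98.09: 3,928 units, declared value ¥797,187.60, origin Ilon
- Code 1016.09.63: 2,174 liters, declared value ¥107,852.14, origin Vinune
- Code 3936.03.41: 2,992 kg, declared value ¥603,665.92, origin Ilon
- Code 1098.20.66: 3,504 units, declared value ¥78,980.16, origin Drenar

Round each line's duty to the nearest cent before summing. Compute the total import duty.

Line 1 (9072.98.09, Ilon, 3,928 units, ¥797,187.60):
Base rate for 9072.98.09 is ¥6.09/unit.
Origin Ilon qualifies under the Tyrica–Ilon agreement and 9072.98.09 is covered: preferential rate Free applies instead.
Duty = ¥797,187.60 × 0% = ¥0.00.
Line 2 (1016.09.63, Vinune, 2,174 liters, ¥107,852.14):
Base rate for 1016.09.63 is 21%.
Additional duty on 1016.09.63 from Vinune: +16.3%. Applied ad valorem rate: 21% + 16.3% = 37.3%.
Duty = ¥107,852.14 × 37.3% = ¥40,228.85.
Line 3 (3936.03.41, Ilon, 2,992 kg, ¥603,665.92):
Base rate for 3936.03.41 is 10% + ¥0.10/kg.
Origin Ilon qualifies under the Tyrica–Ilon agreement and 3936.03.41 is covered: preferential rate Free applies instead.
The additional-duty order on 3936.03.41 targets Vinune, not Ilon; it does not apply.
Duty = ¥603,665.92 × 0% = ¥0.00.
Line 4 (1098.20.66, Drenar, 3,504 units, ¥78,980.16):
Base rate for 1098.20.66 is ¥2.23/unit.
Duty = 3,504 × ¥2.23 = ¥7,813.92.
Total = ¥0.00 + ¥40,228.85 + ¥0.00 + ¥7,813.92 = ¥48,042.77.

¥48,042.77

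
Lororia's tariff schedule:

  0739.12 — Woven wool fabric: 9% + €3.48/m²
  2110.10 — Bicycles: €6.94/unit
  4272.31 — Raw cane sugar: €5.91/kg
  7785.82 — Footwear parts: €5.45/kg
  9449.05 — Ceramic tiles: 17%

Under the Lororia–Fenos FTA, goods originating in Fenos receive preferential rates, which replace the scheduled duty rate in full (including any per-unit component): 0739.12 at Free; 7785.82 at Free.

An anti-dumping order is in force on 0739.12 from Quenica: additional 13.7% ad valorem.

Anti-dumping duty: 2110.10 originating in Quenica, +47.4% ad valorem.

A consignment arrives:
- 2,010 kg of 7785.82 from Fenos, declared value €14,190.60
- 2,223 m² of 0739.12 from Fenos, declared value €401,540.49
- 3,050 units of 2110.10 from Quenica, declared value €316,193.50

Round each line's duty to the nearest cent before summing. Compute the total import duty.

€171,042.72

Line 1 (7785.82, Fenos, 2,010 kg, €14,190.60):
Base rate for 7785.82 is €5.45/kg.
Origin Fenos qualifies under the Lororia–Fenos agreement and 7785.82 is covered: preferential rate Free applies instead.
Duty = €14,190.60 × 0% = €0.00.
Line 2 (0739.12, Fenos, 2,223 m², €401,540.49):
Base rate for 0739.12 is 9% + €3.48/m².
Origin Fenos qualifies under the Lororia–Fenos agreement and 0739.12 is covered: preferential rate Free applies instead.
The additional-duty order on 0739.12 targets Quenica, not Fenos; it does not apply.
Duty = €401,540.49 × 0% = €0.00.
Line 3 (2110.10, Quenica, 3,050 units, €316,193.50):
Base rate for 2110.10 is €6.94/unit.
Additional duty on 2110.10 from Quenica: +47.4% ad valorem. Applied ad valorem rate = 47.4%.
Duty = €316,193.50 × 47.4% + 3,050 × €6.94 = €171,042.72.
Total = €0.00 + €0.00 + €171,042.72 = €171,042.72.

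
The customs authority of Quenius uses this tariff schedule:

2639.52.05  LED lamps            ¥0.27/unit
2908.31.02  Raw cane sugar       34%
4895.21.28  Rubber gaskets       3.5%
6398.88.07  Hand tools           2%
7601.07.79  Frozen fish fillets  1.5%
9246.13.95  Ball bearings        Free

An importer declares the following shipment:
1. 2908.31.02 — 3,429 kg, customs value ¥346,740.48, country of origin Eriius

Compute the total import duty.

¥117,891.76

Line 1 (2908.31.02, Eriius, 3,429 kg, ¥346,740.48):
Base rate for 2908.31.02 is 34%.
Duty = ¥346,740.48 × 34% = ¥117,891.76.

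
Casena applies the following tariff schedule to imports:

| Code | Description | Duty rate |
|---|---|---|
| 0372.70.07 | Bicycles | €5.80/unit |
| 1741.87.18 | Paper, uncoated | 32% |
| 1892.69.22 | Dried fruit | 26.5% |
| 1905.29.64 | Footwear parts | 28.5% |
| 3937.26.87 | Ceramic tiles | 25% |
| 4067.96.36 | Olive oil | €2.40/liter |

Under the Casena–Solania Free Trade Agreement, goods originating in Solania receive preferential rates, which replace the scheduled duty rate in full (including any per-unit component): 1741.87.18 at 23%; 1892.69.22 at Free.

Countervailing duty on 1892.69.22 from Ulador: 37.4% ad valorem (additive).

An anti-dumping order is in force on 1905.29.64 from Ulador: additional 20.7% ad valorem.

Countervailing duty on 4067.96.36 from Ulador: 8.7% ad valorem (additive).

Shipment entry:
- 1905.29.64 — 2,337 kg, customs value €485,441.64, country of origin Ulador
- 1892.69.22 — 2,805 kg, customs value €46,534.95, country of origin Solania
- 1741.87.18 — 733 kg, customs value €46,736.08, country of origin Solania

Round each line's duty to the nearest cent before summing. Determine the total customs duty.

€249,586.59

Line 1 (1905.29.64, Ulador, 2,337 kg, €485,441.64):
Base rate for 1905.29.64 is 28.5%.
Additional duty on 1905.29.64 from Ulador: +20.7%. Applied ad valorem rate: 28.5% + 20.7% = 49.2%.
Duty = €485,441.64 × 49.2% = €238,837.29.
Line 2 (1892.69.22, Solania, 2,805 kg, €46,534.95):
Base rate for 1892.69.22 is 26.5%.
Origin Solania qualifies under the Casena–Solania agreement and 1892.69.22 is covered: preferential rate Free applies instead.
The additional-duty order on 1892.69.22 targets Ulador, not Solania; it does not apply.
Duty = €46,534.95 × 0% = €0.00.
Line 3 (1741.87.18, Solania, 733 kg, €46,736.08):
Base rate for 1741.87.18 is 32%.
Origin Solania qualifies under the Casena–Solania agreement and 1741.87.18 is covered: preferential rate 23% applies instead.
Duty = €46,736.08 × 23% = €10,749.30.
Total = €238,837.29 + €0.00 + €10,749.30 = €249,586.59.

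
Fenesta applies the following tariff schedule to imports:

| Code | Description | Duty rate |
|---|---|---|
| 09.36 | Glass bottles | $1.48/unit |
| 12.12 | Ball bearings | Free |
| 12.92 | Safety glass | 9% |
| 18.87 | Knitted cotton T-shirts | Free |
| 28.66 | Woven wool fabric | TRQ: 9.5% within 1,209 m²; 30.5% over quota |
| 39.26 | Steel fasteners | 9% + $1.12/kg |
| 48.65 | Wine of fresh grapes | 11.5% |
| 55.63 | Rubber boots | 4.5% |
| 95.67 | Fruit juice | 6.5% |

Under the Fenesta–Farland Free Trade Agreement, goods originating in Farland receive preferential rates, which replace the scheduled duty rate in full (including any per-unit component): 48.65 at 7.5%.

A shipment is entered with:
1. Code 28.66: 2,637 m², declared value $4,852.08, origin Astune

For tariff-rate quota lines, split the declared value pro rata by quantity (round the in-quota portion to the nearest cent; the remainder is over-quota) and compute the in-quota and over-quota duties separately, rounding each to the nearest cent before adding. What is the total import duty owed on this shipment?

Line 1 (28.66, Astune, 2,637 m², $4,852.08):
Code 28.66 is under a tariff-rate quota (threshold 1,209 m²). In-quota: 1,209 m² at 9.5%; over-quota: 1,428 m² at 30.5%.
Pro-rata value split: in-quota = $4,852.08 × 1,209/2,637 = $2,224.56; over-quota = $4,852.08 − $2,224.56 = $2,627.52.
In-quota duty = $2,224.56 × 9.5% = $211.33. Over-quota duty = $2,627.52 × 30.5% = $801.39.
Line duty = $211.33 + $801.39 = $1,012.72.

$1,012.72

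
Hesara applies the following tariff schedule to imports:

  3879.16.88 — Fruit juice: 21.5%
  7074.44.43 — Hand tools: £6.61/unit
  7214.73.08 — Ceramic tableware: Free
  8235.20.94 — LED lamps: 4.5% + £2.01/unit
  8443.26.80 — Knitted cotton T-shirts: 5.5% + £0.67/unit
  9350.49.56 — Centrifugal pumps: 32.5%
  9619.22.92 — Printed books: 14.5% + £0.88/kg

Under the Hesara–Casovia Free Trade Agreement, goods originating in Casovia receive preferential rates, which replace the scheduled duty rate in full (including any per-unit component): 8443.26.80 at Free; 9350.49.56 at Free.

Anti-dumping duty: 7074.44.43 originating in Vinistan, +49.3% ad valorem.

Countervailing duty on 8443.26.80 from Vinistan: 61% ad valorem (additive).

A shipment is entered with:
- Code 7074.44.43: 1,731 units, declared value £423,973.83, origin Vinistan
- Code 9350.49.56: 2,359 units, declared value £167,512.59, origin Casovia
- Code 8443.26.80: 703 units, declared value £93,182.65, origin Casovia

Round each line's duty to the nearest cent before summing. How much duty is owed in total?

Line 1 (7074.44.43, Vinistan, 1,731 units, £423,973.83):
Base rate for 7074.44.43 is £6.61/unit.
Additional duty on 7074.44.43 from Vinistan: +49.3% ad valorem. Applied ad valorem rate = 49.3%.
Duty = £423,973.83 × 49.3% + 1,731 × £6.61 = £220,461.01.
Line 2 (9350.49.56, Casovia, 2,359 units, £167,512.59):
Base rate for 9350.49.56 is 32.5%.
Origin Casovia qualifies under the Hesara–Casovia agreement and 9350.49.56 is covered: preferential rate Free applies instead.
Duty = £167,512.59 × 0% = £0.00.
Line 3 (8443.26.80, Casovia, 703 units, £93,182.65):
Base rate for 8443.26.80 is 5.5% + £0.67/unit.
Origin Casovia qualifies under the Hesara–Casovia agreement and 8443.26.80 is covered: preferential rate Free applies instead.
The additional-duty order on 8443.26.80 targets Vinistan, not Casovia; it does not apply.
Duty = £93,182.65 × 0% = £0.00.
Total = £220,461.01 + £0.00 + £0.00 = £220,461.01.

£220,461.01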